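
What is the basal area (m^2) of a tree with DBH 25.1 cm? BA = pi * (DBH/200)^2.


D/200 = 25.1/200 = 0.1255 m
(D/200)^2 = 0.1255^2 = 0.01575025
BA = 3.141593 * 0.01575025 = 0.0494809 ≈ 0.0495 m^2

0.0495 m^2


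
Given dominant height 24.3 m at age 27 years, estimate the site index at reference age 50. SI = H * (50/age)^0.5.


50/27 = 1.85185
(1.85185)^0.5 = 1.36083
SI = 24.3 * 1.36083 = 33.0682 ≈ 33.1 m

33.1 m


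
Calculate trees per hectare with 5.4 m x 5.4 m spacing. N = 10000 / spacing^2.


N = 10000 / 5.4^2 = 10000 / 29.16 = 342.936 ≈ 343 trees/ha

343 trees/ha


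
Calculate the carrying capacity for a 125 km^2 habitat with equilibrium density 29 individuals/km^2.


K = 29 * 125 = 3625 individuals

3625 individuals


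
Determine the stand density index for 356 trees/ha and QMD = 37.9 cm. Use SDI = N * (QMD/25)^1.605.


QMD/25 = 37.9/25 = 1.516
(1.516)^1.605 = exp(1.605 * ln(1.516)) = exp(1.605 * 0.416075) = exp(0.667800) = 1.94994
SDI = 356 * 1.94994 = 694.179 ≈ 694

694


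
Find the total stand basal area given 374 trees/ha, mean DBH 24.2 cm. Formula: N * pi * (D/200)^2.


(D/200)^2 = (24.2/200)^2 = 0.121^2 = 0.014641
Individual BA = 3.141593 * 0.014641 = 0.0459961 m^2
Stand BA = 374 * 0.0459961 = 17.2025 ≈ 17.20 m^2/ha

17.20 m^2/ha


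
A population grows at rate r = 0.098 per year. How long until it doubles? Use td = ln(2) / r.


td = ln(2) / 0.098 = 0.693147 / 0.098 = 7.07293 ≈ 7.1 years

7.1 years


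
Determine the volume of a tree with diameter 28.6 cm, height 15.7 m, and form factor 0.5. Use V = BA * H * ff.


(D/200)^2 = (28.6/200)^2 = 0.143^2 = 0.020449
BA = 3.141593 * 0.020449 = 0.0642424 m^2
V = 0.0642424 * 15.7 * 0.5 = 0.504303 ≈ 0.504 m^3

0.504 m^3


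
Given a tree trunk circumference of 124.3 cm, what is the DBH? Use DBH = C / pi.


DBH = C / pi = 124.3 / 3.141593 = 39.5659 ≈ 39.57 cm

39.57 cm


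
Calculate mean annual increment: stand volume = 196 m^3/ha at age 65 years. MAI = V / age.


MAI = 196 / 65 = 3.0154 ≈ 3.02 m^3/ha/yr

3.02 m^3/ha/yr


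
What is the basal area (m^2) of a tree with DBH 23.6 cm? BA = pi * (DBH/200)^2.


D/200 = 23.6/200 = 0.118 m
(D/200)^2 = 0.118^2 = 0.013924
BA = 3.141593 * 0.013924 = 0.0437435 ≈ 0.0437 m^2

0.0437 m^2


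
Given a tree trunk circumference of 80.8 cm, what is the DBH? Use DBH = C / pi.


DBH = C / pi = 80.8 / 3.141593 = 25.7194 ≈ 25.72 cm

25.72 cm


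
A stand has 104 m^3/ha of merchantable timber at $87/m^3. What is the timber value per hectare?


Value = 104 * 87 = $9048/ha

$9048/ha


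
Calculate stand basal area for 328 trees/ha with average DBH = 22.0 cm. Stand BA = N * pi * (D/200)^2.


(D/200)^2 = (22.0/200)^2 = 0.11^2 = 0.0121
Individual BA = 3.141593 * 0.0121 = 0.0380133 m^2
Stand BA = 328 * 0.0380133 = 12.4684 ≈ 12.47 m^2/ha

12.47 m^2/ha


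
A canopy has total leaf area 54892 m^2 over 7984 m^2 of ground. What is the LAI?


LAI = 54892 / 7984 = 6.8753 ≈ 6.88

6.88


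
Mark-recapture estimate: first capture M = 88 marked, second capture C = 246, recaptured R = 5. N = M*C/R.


N = M * C / R = 88 * 246 / 5 = 21648 / 5 = 4329.60 ≈ 4330

4330 individuals


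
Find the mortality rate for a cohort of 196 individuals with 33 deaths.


Mortality rate = 33 / 196 = 0.168367 ≈ 0.1684

0.1684


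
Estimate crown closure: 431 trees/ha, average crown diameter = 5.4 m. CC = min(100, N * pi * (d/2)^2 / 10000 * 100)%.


(d/2)^2 = (5.4/2)^2 = 2.7^2 = 7.29
Crown area = 3.141593 * 7.29 = 22.9022 m^2
N * area / 10000 * 100 = 431 * 22.9022 / 10000 * 100 = 98.7085
CC = min(100, 98.7085) = 98.7085 ≈ 98.7%

98.7%


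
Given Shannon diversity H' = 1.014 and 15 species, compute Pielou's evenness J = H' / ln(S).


ln(15) = 2.70805
J = H' / ln(S) = 1.014 / 2.70805 = 0.374439 ≈ 0.3744

0.3744


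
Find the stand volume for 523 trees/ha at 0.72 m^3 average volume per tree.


V_stand = 523 * 0.72 = 376.56 ≈ 376.6 m^3/ha

376.6 m^3/ha


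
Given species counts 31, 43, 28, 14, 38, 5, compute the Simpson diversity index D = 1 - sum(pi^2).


Total N = 31 + 43 + 28 + 14 + 38 + 5 = 159
Per-species terms:
  p = 31/159 = 0.194969; p^2 = 0.194969^2 = 0.038013
  p = 43/159 = 0.270440; p^2 = 0.270440^2 = 0.073138
  p = 28/159 = 0.176101; p^2 = 0.176101^2 = 0.031012
  p = 14/159 = 0.088050; p^2 = 0.088050^2 = 0.007753
  p = 38/159 = 0.238994; p^2 = 0.238994^2 = 0.057118
  p = 5/159 = 0.031447; p^2 = 0.031447^2 = 0.000989
sum(p^2) = 0.038013 + 0.073138 + 0.031012 + 0.007753 + 0.057118 + 0.000989 = 0.208023
D = 1 - 0.208023 = 0.791977 ≈ 0.7920

0.7920


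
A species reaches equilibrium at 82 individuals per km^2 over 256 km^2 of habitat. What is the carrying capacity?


K = 82 * 256 = 20992 individuals

20992 individuals


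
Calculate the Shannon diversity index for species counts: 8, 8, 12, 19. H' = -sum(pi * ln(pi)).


Total N = 8 + 8 + 12 + 19 = 47
Per-species terms:
  p = 8/47 = 0.170213; ln(p) = -1.770705; p*ln(p) = 0.170213 * (-1.770705) = -0.301397
  p = 8/47 = 0.170213; ln(p) = -1.770705; p*ln(p) = 0.170213 * (-1.770705) = -0.301397
  p = 12/47 = 0.255319; ln(p) = -1.365242; p*ln(p) = 0.255319 * (-1.365242) = -0.348572
  p = 19/47 = 0.404255; ln(p) = -0.905709; p*ln(p) = 0.404255 * (-0.905709) = -0.366137
sum(p*ln(p)) = (-0.301397) + (-0.301397) + (-0.348572) + (-0.366137) = -1.317503
H' = -(-1.317503) = 1.317503 ≈ 1.3175

1.3175


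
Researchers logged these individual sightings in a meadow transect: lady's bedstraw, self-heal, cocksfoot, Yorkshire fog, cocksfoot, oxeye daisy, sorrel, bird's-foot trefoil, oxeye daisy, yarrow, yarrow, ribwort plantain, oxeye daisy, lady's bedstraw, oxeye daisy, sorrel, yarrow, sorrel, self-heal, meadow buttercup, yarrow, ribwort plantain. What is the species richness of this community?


Total individuals logged = 22
Distinct species (count of individuals): lady's bedstraw (2), self-heal (2), cocksfoot (2), Yorkshire fog (1), oxeye daisy (4), sorrel (3), bird's-foot trefoil (1), yarrow (4), ribwort plantain (2), meadow buttercup (1)
Species richness = number of distinct species = 10

10


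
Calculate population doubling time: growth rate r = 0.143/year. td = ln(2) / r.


td = ln(2) / 0.143 = 0.693147 / 0.143 = 4.84718 ≈ 4.8 years

4.8 years


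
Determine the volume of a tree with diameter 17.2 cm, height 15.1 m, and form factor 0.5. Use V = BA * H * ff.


(D/200)^2 = (17.2/200)^2 = 0.086^2 = 0.007396
BA = 3.141593 * 0.007396 = 0.0232352 m^2
V = 0.0232352 * 15.1 * 0.5 = 0.175426 ≈ 0.175 m^3

0.175 m^3


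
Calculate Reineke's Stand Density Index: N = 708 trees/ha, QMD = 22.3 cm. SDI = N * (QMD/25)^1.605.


QMD/25 = 22.3/25 = 0.892
(0.892)^1.605 = exp(1.605 * ln(0.892)) = exp(1.605 * (-0.114289)) = exp(-0.183434) = 0.832407
SDI = 708 * 0.832407 = 589.344 ≈ 589

589


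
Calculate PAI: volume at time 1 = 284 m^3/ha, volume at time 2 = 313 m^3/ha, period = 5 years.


PAI = (V2 - V1) / period = (313 - 284) / 5 = 29 / 5 = 5.80 m^3/ha/yr

5.80 m^3/ha/yr


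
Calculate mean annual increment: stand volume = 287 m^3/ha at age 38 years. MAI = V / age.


MAI = 287 / 38 = 7.5526 ≈ 7.55 m^3/ha/yr

7.55 m^3/ha/yr


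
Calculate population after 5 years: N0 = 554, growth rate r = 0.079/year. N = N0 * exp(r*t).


r*t = 0.079 * 5 = 0.395
exp(0.395) = 1.48438
N = 554 * 1.48438 = 822.347 ≈ 822

822


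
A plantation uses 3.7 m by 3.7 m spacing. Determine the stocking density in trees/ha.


N = 10000 / 3.7^2 = 10000 / 13.69 = 730.460 ≈ 730 trees/ha

730 trees/ha


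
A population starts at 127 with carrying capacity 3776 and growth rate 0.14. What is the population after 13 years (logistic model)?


(K - N0)/N0 = (3776 - 127)/127 = 3649/127 = 28.7323
r*t = 0.14 * 13 = 1.82; exp(-1.82) = 0.162026
28.7323 * 0.162026 = 4.65538
1 + 4.65538 = 5.65538
N = 3776 / 5.65538 = 667.683 ≈ 668

668


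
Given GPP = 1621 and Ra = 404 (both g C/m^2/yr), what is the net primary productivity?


NPP = GPP - Ra = 1621 - 404 = 1217 g C/m^2/yr

1217 g C/m^2/yr


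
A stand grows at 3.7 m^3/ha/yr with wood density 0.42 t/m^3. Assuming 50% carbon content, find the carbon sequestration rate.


C = 3.7 * 0.42 * 0.5 = 0.777 ≈ 0.78 t C/ha/yr

0.78 t C/ha/yr


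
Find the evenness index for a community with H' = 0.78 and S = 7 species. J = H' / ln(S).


ln(7) = 1.94591
J = H' / ln(S) = 0.78 / 1.94591 = 0.400841 ≈ 0.4008

0.4008


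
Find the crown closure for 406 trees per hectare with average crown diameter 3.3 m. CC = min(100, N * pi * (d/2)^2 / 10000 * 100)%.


(d/2)^2 = (3.3/2)^2 = 1.65^2 = 2.7225
Crown area = 3.141593 * 2.7225 = 8.55299 m^2
N * area / 10000 * 100 = 406 * 8.55299 / 10000 * 100 = 34.7251
CC = min(100, 34.7251) = 34.7251 ≈ 34.7%

34.7%


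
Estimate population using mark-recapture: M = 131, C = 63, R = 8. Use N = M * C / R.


N = M * C / R = 131 * 63 / 8 = 8253 / 8 = 1031.63 ≈ 1032

1032 individuals


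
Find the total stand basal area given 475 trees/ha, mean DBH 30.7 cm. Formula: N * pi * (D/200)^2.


(D/200)^2 = (30.7/200)^2 = 0.1535^2 = 0.02356225
Individual BA = 3.141593 * 0.02356225 = 0.0740230 m^2
Stand BA = 475 * 0.0740230 = 35.1609 ≈ 35.16 m^2/ha

35.16 m^2/ha


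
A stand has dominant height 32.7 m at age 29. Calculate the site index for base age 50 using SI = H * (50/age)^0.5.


50/29 = 1.72414
(1.72414)^0.5 = 1.31307
SI = 32.7 * 1.31307 = 42.9374 ≈ 42.9 m

42.9 m


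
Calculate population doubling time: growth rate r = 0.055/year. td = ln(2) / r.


td = ln(2) / 0.055 = 0.693147 / 0.055 = 12.6027 ≈ 12.6 years

12.6 years


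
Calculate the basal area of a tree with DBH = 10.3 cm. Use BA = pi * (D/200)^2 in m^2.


D/200 = 10.3/200 = 0.0515 m
(D/200)^2 = 0.0515^2 = 0.00265225
BA = 3.141593 * 0.00265225 = 0.00833229 ≈ 0.0083 m^2

0.0083 m^2


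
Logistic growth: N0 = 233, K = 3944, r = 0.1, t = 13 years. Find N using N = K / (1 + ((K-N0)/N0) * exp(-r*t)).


(K - N0)/N0 = (3944 - 233)/233 = 3711/233 = 15.9270
r*t = 0.1 * 13 = 1.3; exp(-1.3) = 0.272532
15.9270 * 0.272532 = 4.34062
1 + 4.34062 = 5.34062
N = 3944 / 5.34062 = 738.491 ≈ 738

738


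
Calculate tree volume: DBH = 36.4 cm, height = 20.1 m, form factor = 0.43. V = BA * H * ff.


(D/200)^2 = (36.4/200)^2 = 0.182^2 = 0.033124
BA = 3.141593 * 0.033124 = 0.104062 m^2
V = 0.104062 * 20.1 * 0.43 = 0.899408 ≈ 0.899 m^3

0.899 m^3


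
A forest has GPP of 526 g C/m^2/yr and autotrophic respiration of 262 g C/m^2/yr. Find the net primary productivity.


NPP = GPP - Ra = 526 - 262 = 264 g C/m^2/yr

264 g C/m^2/yr


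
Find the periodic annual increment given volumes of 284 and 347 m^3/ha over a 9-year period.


PAI = (V2 - V1) / period = (347 - 284) / 9 = 63 / 9 = 7.00 m^3/ha/yr

7.00 m^3/ha/yr


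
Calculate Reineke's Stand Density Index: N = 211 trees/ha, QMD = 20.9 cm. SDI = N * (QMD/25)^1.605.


QMD/25 = 20.9/25 = 0.836
(0.836)^1.605 = exp(1.605 * ln(0.836)) = exp(1.605 * (-0.179127)) = exp(-0.287499) = 0.750137
SDI = 211 * 0.750137 = 158.279 ≈ 158

158


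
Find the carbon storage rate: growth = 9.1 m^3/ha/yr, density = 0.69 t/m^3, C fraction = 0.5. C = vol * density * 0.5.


C = 9.1 * 0.69 * 0.5 = 3.1395 ≈ 3.14 t C/ha/yr

3.14 t C/ha/yr


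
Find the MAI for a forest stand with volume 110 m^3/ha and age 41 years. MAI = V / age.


MAI = 110 / 41 = 2.6829 ≈ 2.68 m^3/ha/yr

2.68 m^3/ha/yr


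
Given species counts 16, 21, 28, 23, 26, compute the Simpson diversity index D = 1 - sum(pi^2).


Total N = 16 + 21 + 28 + 23 + 26 = 114
Per-species terms:
  p = 16/114 = 0.140351; p^2 = 0.140351^2 = 0.019698
  p = 21/114 = 0.184211; p^2 = 0.184211^2 = 0.033934
  p = 28/114 = 0.245614; p^2 = 0.245614^2 = 0.060326
  p = 23/114 = 0.201754; p^2 = 0.201754^2 = 0.040705
  p = 26/114 = 0.228070; p^2 = 0.228070^2 = 0.052016
sum(p^2) = 0.019698 + 0.033934 + 0.060326 + 0.040705 + 0.052016 = 0.206679
D = 1 - 0.206679 = 0.793321 ≈ 0.7933

0.7933


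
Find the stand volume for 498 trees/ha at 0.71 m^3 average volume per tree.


V_stand = 498 * 0.71 = 353.58 ≈ 353.6 m^3/ha

353.6 m^3/ha


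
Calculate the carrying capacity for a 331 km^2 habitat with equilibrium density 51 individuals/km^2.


K = 51 * 331 = 16881 individuals

16881 individuals


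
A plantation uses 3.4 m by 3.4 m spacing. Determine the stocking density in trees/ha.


N = 10000 / 3.4^2 = 10000 / 11.56 = 865.052 ≈ 865 trees/ha

865 trees/ha


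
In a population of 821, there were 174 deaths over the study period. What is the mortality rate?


Mortality rate = 174 / 821 = 0.211937 ≈ 0.2119

0.2119


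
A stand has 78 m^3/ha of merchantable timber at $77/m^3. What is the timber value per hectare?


Value = 78 * 77 = $6006/ha

$6006/ha


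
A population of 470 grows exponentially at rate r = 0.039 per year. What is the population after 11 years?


r*t = 0.039 * 11 = 0.429
exp(0.429) = 1.53572
N = 470 * 1.53572 = 721.788 ≈ 722

722


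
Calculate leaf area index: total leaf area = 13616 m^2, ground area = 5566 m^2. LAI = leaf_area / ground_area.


LAI = 13616 / 5566 = 2.4463 ≈ 2.45

2.45


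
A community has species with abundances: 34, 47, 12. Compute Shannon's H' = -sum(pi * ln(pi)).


Total N = 34 + 47 + 12 = 93
Per-species terms:
  p = 34/93 = 0.365591; ln(p) = -1.006240; p*ln(p) = 0.365591 * (-1.006240) = -0.367872
  p = 47/93 = 0.505376; ln(p) = -0.682453; p*ln(p) = 0.505376 * (-0.682453) = -0.344895
  p = 12/93 = 0.129032; ln(p) = -2.047695; p*ln(p) = 0.129032 * (-2.047695) = -0.264218
sum(p*ln(p)) = (-0.367872) + (-0.344895) + (-0.264218) = -0.976985
H' = -(-0.976985) = 0.976985 ≈ 0.9770

0.9770


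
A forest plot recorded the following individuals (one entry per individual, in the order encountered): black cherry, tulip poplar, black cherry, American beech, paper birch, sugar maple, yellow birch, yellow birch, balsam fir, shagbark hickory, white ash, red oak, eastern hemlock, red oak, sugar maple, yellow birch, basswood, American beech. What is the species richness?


Total individuals logged = 18
Distinct species (count of individuals): black cherry (2), tulip poplar (1), American beech (2), paper birch (1), sugar maple (2), yellow birch (3), balsam fir (1), shagbark hickory (1), white ash (1), red oak (2), eastern hemlock (1), basswood (1)
Species richness = number of distinct species = 12

12


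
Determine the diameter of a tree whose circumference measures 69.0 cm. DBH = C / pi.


DBH = C / pi = 69.0 / 3.141593 = 21.9634 ≈ 21.96 cm

21.96 cm


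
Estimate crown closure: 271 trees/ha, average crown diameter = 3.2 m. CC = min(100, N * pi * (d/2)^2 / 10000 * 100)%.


(d/2)^2 = (3.2/2)^2 = 1.6^2 = 2.56
Crown area = 3.141593 * 2.56 = 8.04248 m^2
N * area / 10000 * 100 = 271 * 8.04248 / 10000 * 100 = 21.7951
CC = min(100, 21.7951) = 21.7951 ≈ 21.8%

21.8%


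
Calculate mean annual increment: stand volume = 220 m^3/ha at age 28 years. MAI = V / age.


MAI = 220 / 28 = 7.8571 ≈ 7.86 m^3/ha/yr

7.86 m^3/ha/yr


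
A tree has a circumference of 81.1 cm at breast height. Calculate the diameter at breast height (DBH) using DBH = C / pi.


DBH = C / pi = 81.1 / 3.141593 = 25.8149 ≈ 25.81 cm

25.81 cm


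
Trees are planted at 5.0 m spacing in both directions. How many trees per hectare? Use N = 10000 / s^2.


N = 10000 / 5.0^2 = 10000 / 25 = 400.000 ≈ 400 trees/ha

400 trees/ha


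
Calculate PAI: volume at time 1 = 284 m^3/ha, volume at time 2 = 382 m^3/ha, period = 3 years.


PAI = (V2 - V1) / period = (382 - 284) / 3 = 98 / 3 = 32.6667 ≈ 32.67 m^3/ha/yr

32.67 m^3/ha/yr


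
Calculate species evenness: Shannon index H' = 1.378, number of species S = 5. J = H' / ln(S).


ln(5) = 1.60944
J = H' / ln(S) = 1.378 / 1.60944 = 0.856198 ≈ 0.8562

0.8562


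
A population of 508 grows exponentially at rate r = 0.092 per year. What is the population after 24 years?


r*t = 0.092 * 24 = 2.208
exp(2.208) = 9.09750
N = 508 * 9.09750 = 4621.53 ≈ 4622

4622


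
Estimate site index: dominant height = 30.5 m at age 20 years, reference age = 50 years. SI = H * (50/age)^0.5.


50/20 = 2.50000
(2.50000)^0.5 = 1.58114
SI = 30.5 * 1.58114 = 48.2248 ≈ 48.2 m

48.2 m


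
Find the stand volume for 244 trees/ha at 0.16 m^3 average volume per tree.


V_stand = 244 * 0.16 = 39.04 ≈ 39.0 m^3/ha

39.0 m^3/ha


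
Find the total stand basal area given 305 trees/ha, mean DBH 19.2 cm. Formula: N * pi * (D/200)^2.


(D/200)^2 = (19.2/200)^2 = 0.096^2 = 0.009216
Individual BA = 3.141593 * 0.009216 = 0.0289529 m^2
Stand BA = 305 * 0.0289529 = 8.83063 ≈ 8.83 m^2/ha

8.83 m^2/ha


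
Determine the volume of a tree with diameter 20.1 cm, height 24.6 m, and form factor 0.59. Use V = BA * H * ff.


(D/200)^2 = (20.1/200)^2 = 0.1005^2 = 0.01010025
BA = 3.141593 * 0.01010025 = 0.0317309 m^2
V = 0.0317309 * 24.6 * 0.59 = 0.460542 ≈ 0.461 m^3

0.461 m^3


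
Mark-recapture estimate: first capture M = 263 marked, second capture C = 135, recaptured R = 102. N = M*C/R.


N = M * C / R = 263 * 135 / 102 = 35505 / 102 = 348.09 ≈ 348

348 individuals


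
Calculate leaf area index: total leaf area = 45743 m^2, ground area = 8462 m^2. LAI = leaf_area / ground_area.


LAI = 45743 / 8462 = 5.4057 ≈ 5.41

5.41


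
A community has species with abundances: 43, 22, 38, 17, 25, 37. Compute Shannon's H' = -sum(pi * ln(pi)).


Total N = 43 + 22 + 38 + 17 + 25 + 37 = 182
Per-species terms:
  p = 43/182 = 0.236264; ln(p) = -1.442805; p*ln(p) = 0.236264 * (-1.442805) = -0.340883
  p = 22/182 = 0.120879; ln(p) = -2.112965; p*ln(p) = 0.120879 * (-2.112965) = -0.255413
  p = 38/182 = 0.208791; ln(p) = -1.566422; p*ln(p) = 0.208791 * (-1.566422) = -0.327055
  p = 17/182 = 0.093407; ln(p) = -2.370789; p*ln(p) = 0.093407 * (-2.370789) = -0.221448
  p = 25/182 = 0.137363; ln(p) = -1.985128; p*ln(p) = 0.137363 * (-1.985128) = -0.272683
  p = 37/182 = 0.203297; ln(p) = -1.593087; p*ln(p) = 0.203297 * (-1.593087) = -0.323870
sum(p*ln(p)) = (-0.340883) + (-0.255413) + (-0.327055) + (-0.221448) + (-0.272683) + (-0.323870) = -1.741352
H' = -(-1.741352) = 1.741352 ≈ 1.7414

1.7414


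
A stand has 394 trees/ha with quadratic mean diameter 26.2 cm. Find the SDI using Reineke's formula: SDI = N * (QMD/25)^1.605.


QMD/25 = 26.2/25 = 1.048
(1.048)^1.605 = exp(1.605 * ln(1.048)) = exp(1.605 * 0.0468836) = exp(0.0752482) = 1.07815
SDI = 394 * 1.07815 = 424.791 ≈ 425

425


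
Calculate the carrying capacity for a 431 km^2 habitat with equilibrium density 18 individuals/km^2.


K = 18 * 431 = 7758 individuals

7758 individuals


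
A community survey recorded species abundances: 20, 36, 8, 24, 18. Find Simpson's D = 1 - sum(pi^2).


Total N = 20 + 36 + 8 + 24 + 18 = 106
Per-species terms:
  p = 20/106 = 0.188679; p^2 = 0.188679^2 = 0.035600
  p = 36/106 = 0.339623; p^2 = 0.339623^2 = 0.115344
  p = 8/106 = 0.075472; p^2 = 0.075472^2 = 0.005696
  p = 24/106 = 0.226415; p^2 = 0.226415^2 = 0.051264
  p = 18/106 = 0.169811; p^2 = 0.169811^2 = 0.028836
sum(p^2) = 0.035600 + 0.115344 + 0.005696 + 0.051264 + 0.028836 = 0.236740
D = 1 - 0.236740 = 0.763260 ≈ 0.7633

0.7633


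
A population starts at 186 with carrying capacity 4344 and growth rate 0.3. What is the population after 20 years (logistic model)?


(K - N0)/N0 = (4344 - 186)/186 = 4158/186 = 22.3548
r*t = 0.3 * 20 = 6; exp(-6) = 0.00247875
22.3548 * 0.00247875 = 0.0554120
1 + 0.0554120 = 1.05541
N = 4344 / 1.05541 = 4115.94 ≈ 4116

4116


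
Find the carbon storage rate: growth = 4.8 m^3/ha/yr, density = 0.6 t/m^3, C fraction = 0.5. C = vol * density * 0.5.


C = 4.8 * 0.6 * 0.5 = 1.44 t C/ha/yr

1.44 t C/ha/yr


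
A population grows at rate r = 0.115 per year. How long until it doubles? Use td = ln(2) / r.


td = ln(2) / 0.115 = 0.693147 / 0.115 = 6.02737 ≈ 6.0 years

6.0 years


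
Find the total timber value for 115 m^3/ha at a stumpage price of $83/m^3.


Value = 115 * 83 = $9545/ha

$9545/ha


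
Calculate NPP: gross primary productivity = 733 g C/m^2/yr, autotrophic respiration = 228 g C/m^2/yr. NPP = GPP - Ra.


NPP = GPP - Ra = 733 - 228 = 505 g C/m^2/yr

505 g C/m^2/yr


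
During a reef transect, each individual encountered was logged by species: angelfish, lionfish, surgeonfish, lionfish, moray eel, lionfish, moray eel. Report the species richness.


Total individuals logged = 7
Distinct species (count of individuals): angelfish (1), lionfish (3), surgeonfish (1), moray eel (2)
Species richness = number of distinct species = 4

4


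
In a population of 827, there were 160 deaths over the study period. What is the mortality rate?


Mortality rate = 160 / 827 = 0.193470 ≈ 0.1935

0.1935


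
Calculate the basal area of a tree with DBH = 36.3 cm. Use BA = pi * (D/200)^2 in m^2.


D/200 = 36.3/200 = 0.1815 m
(D/200)^2 = 0.1815^2 = 0.03294225
BA = 3.141593 * 0.03294225 = 0.103491 ≈ 0.1035 m^2

0.1035 m^2


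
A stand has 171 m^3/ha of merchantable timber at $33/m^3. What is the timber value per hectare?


Value = 171 * 33 = $5643/ha

$5643/ha


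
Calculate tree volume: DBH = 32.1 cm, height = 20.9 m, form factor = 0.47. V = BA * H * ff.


(D/200)^2 = (32.1/200)^2 = 0.1605^2 = 0.02576025
BA = 3.141593 * 0.02576025 = 0.0809282 m^2
V = 0.0809282 * 20.9 * 0.47 = 0.794958 ≈ 0.795 m^3

0.795 m^3


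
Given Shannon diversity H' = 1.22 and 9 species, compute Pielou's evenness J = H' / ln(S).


ln(9) = 2.19722
J = H' / ln(S) = 1.22 / 2.19722 = 0.555247 ≈ 0.5552

0.5552


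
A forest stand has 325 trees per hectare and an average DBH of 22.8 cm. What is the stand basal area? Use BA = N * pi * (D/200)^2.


(D/200)^2 = (22.8/200)^2 = 0.114^2 = 0.012996
Individual BA = 3.141593 * 0.012996 = 0.0408281 m^2
Stand BA = 325 * 0.0408281 = 13.2691 ≈ 13.27 m^2/ha

13.27 m^2/ha


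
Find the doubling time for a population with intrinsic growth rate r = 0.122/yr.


td = ln(2) / 0.122 = 0.693147 / 0.122 = 5.68153 ≈ 5.7 years

5.7 years


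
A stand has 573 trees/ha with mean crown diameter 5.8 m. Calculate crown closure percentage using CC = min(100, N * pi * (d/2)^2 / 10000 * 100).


(d/2)^2 = (5.8/2)^2 = 2.9^2 = 8.41
Crown area = 3.141593 * 8.41 = 26.4208 m^2
N * area / 10000 * 100 = 573 * 26.4208 / 10000 * 100 = 151.391
CC = min(100, 151.391) = 100%

100%


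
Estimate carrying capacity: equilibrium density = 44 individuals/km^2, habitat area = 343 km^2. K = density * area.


K = 44 * 343 = 15092 individuals

15092 individuals


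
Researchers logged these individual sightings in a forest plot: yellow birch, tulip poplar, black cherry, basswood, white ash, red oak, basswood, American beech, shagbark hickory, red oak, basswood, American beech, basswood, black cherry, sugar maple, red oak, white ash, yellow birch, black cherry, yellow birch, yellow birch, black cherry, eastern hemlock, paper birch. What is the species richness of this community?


Total individuals logged = 24
Distinct species (count of individuals): yellow birch (4), tulip poplar (1), black cherry (4), basswood (4), white ash (2), red oak (3), American beech (2), shagbark hickory (1), sugar maple (1), eastern hemlock (1), paper birch (1)
Species richness = number of distinct species = 11

11


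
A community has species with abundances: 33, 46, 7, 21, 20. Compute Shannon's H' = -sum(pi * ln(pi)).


Total N = 33 + 46 + 7 + 21 + 20 = 127
Per-species terms:
  p = 33/127 = 0.259843; ln(p) = -1.347678; p*ln(p) = 0.259843 * (-1.347678) = -0.350185
  p = 46/127 = 0.362205; ln(p) = -1.015545; p*ln(p) = 0.362205 * (-1.015545) = -0.367835
  p = 7/127 = 0.055118; ln(p) = -2.898279; p*ln(p) = 0.055118 * (-2.898279) = -0.159747
  p = 21/127 = 0.165354; ln(p) = -1.799667; p*ln(p) = 0.165354 * (-1.799667) = -0.297582
  p = 20/127 = 0.157480; ln(p) = -1.848457; p*ln(p) = 0.157480 * (-1.848457) = -0.291095
sum(p*ln(p)) = (-0.350185) + (-0.367835) + (-0.159747) + (-0.297582) + (-0.291095) = -1.466444
H' = -(-1.466444) = 1.466444 ≈ 1.4664

1.4664


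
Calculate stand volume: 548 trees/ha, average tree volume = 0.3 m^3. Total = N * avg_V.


V_stand = 548 * 0.3 = 164.4 m^3/ha

164.4 m^3/ha


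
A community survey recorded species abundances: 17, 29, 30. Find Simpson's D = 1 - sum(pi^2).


Total N = 17 + 29 + 30 = 76
Per-species terms:
  p = 17/76 = 0.223684; p^2 = 0.223684^2 = 0.050035
  p = 29/76 = 0.381579; p^2 = 0.381579^2 = 0.145603
  p = 30/76 = 0.394737; p^2 = 0.394737^2 = 0.155817
sum(p^2) = 0.050035 + 0.145603 + 0.155817 = 0.351455
D = 1 - 0.351455 = 0.648545 ≈ 0.6485

0.6485


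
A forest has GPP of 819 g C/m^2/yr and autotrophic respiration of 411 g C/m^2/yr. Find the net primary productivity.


NPP = GPP - Ra = 819 - 411 = 408 g C/m^2/yr

408 g C/m^2/yr


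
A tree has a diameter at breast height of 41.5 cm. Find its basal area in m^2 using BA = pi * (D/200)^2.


D/200 = 41.5/200 = 0.2075 m
(D/200)^2 = 0.2075^2 = 0.04305625
BA = 3.141593 * 0.04305625 = 0.135265 ≈ 0.1353 m^2

0.1353 m^2


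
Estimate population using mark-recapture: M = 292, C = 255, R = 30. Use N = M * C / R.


N = M * C / R = 292 * 255 / 30 = 74460 / 30 = 2482

2482 individuals


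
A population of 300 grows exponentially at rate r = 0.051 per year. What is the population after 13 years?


r*t = 0.051 * 13 = 0.663
exp(0.663) = 1.94061
N = 300 * 1.94061 = 582.183 ≈ 582

582


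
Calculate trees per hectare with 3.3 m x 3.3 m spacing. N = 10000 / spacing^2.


N = 10000 / 3.3^2 = 10000 / 10.89 = 918.274 ≈ 918 trees/ha

918 trees/ha


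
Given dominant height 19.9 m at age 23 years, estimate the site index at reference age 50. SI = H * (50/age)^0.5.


50/23 = 2.17391
(2.17391)^0.5 = 1.47442
SI = 19.9 * 1.47442 = 29.3410 ≈ 29.3 m

29.3 m


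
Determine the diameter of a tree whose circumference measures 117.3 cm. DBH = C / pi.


DBH = C / pi = 117.3 / 3.141593 = 37.3377 ≈ 37.34 cm

37.34 cm


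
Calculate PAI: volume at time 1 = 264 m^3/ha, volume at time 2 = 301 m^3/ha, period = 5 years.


PAI = (V2 - V1) / period = (301 - 264) / 5 = 37 / 5 = 7.40 m^3/ha/yr

7.40 m^3/ha/yr


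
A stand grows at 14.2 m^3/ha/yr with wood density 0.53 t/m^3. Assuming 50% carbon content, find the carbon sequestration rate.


C = 14.2 * 0.53 * 0.5 = 3.763 ≈ 3.76 t C/ha/yr

3.76 t C/ha/yr


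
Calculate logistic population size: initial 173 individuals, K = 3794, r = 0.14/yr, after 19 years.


(K - N0)/N0 = (3794 - 173)/173 = 3621/173 = 20.9306
r*t = 0.14 * 19 = 2.66; exp(-2.66) = 0.0699482
20.9306 * 0.0699482 = 1.46406
1 + 1.46406 = 2.46406
N = 3794 / 2.46406 = 1539.74 ≈ 1540

1540


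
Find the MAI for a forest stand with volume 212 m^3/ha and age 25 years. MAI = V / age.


MAI = 212 / 25 = 8.48 m^3/ha/yr

8.48 m^3/ha/yr


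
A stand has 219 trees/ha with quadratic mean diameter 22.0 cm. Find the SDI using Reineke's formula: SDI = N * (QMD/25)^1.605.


QMD/25 = 22.0/25 = 0.88
(0.88)^1.605 = exp(1.605 * ln(0.88)) = exp(1.605 * (-0.127833)) = exp(-0.205172) = 0.814507
SDI = 219 * 0.814507 = 178.377 ≈ 178

178


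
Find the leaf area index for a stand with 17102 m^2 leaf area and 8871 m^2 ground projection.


LAI = 17102 / 8871 = 1.9279 ≈ 1.93

1.93


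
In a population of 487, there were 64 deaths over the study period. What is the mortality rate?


Mortality rate = 64 / 487 = 0.131417 ≈ 0.1314

0.1314


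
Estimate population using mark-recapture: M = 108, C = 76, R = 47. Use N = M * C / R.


N = M * C / R = 108 * 76 / 47 = 8208 / 47 = 174.64 ≈ 175

175 individuals


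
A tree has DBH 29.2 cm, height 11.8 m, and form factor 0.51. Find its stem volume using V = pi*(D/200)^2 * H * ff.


(D/200)^2 = (29.2/200)^2 = 0.146^2 = 0.021316
BA = 3.141593 * 0.021316 = 0.0669662 m^2
V = 0.0669662 * 11.8 * 0.51 = 0.403003 ≈ 0.403 m^3

0.403 m^3


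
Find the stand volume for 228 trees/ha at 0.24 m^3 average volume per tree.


V_stand = 228 * 0.24 = 54.72 ≈ 54.7 m^3/ha

54.7 m^3/ha


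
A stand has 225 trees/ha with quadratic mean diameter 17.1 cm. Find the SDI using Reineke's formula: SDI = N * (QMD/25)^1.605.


QMD/25 = 17.1/25 = 0.684
(0.684)^1.605 = exp(1.605 * ln(0.684)) = exp(1.605 * (-0.379797)) = exp(-0.609574) = 0.543582
SDI = 225 * 0.543582 = 122.306 ≈ 122

122


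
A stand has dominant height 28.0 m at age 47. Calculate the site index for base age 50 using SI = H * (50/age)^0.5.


50/47 = 1.06383
(1.06383)^0.5 = 1.03142
SI = 28.0 * 1.03142 = 28.8798 ≈ 28.9 m

28.9 m


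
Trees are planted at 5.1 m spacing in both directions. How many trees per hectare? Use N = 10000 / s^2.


N = 10000 / 5.1^2 = 10000 / 26.01 = 384.468 ≈ 384 trees/ha

384 trees/ha


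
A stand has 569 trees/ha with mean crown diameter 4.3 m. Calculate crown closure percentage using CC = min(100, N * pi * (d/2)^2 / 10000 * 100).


(d/2)^2 = (4.3/2)^2 = 2.15^2 = 4.6225
Crown area = 3.141593 * 4.6225 = 14.5220 m^2
N * area / 10000 * 100 = 569 * 14.5220 / 10000 * 100 = 82.6302
CC = min(100, 82.6302) = 82.6302 ≈ 82.6%

82.6%


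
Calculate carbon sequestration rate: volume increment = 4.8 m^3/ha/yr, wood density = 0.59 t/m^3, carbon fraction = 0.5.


C = 4.8 * 0.59 * 0.5 = 1.416 ≈ 1.42 t C/ha/yr

1.42 t C/ha/yr


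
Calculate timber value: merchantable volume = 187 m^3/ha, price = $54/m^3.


Value = 187 * 54 = $10098/ha

$10098/ha


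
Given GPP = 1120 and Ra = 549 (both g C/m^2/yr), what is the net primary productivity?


NPP = GPP - Ra = 1120 - 549 = 571 g C/m^2/yr

571 g C/m^2/yr


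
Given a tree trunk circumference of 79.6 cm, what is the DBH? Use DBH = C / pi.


DBH = C / pi = 79.6 / 3.141593 = 25.3375 ≈ 25.34 cm

25.34 cm


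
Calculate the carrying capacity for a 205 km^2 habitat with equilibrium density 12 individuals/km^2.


K = 12 * 205 = 2460 individuals

2460 individuals


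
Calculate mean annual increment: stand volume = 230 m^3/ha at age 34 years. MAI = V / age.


MAI = 230 / 34 = 6.7647 ≈ 6.76 m^3/ha/yr

6.76 m^3/ha/yr


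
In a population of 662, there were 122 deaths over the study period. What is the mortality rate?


Mortality rate = 122 / 662 = 0.184290 ≈ 0.1843

0.1843


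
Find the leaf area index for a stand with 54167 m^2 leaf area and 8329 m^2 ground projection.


LAI = 54167 / 8329 = 6.5034 ≈ 6.50

6.50


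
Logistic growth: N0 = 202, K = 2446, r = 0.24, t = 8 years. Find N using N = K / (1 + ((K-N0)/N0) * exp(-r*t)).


(K - N0)/N0 = (2446 - 202)/202 = 2244/202 = 11.1089
r*t = 0.24 * 8 = 1.92; exp(-1.92) = 0.146607
11.1089 * 0.146607 = 1.62864
1 + 1.62864 = 2.62864
N = 2446 / 2.62864 = 930.519 ≈ 931

931


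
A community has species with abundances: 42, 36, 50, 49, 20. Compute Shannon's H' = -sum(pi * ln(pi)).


Total N = 42 + 36 + 50 + 49 + 20 = 197
Per-species terms:
  p = 42/197 = 0.213198; ln(p) = -1.545534; p*ln(p) = 0.213198 * (-1.545534) = -0.329505
  p = 36/197 = 0.182741; ln(p) = -1.699685; p*ln(p) = 0.182741 * (-1.699685) = -0.310602
  p = 50/197 = 0.253807; ln(p) = -1.371181; p*ln(p) = 0.253807 * (-1.371181) = -0.348015
  p = 49/197 = 0.248731; ln(p) = -1.391383; p*ln(p) = 0.248731 * (-1.391383) = -0.346080
  p = 20/197 = 0.101523; ln(p) = -2.287470; p*ln(p) = 0.101523 * (-2.287470) = -0.232231
sum(p*ln(p)) = (-0.329505) + (-0.310602) + (-0.348015) + (-0.346080) + (-0.232231) = -1.566433
H' = -(-1.566433) = 1.566433 ≈ 1.5664

1.5664


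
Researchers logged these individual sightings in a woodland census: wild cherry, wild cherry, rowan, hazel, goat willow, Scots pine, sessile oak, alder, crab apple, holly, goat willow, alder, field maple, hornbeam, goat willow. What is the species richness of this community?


Total individuals logged = 15
Distinct species (count of individuals): wild cherry (2), rowan (1), hazel (1), goat willow (3), Scots pine (1), sessile oak (1), alder (2), crab apple (1), holly (1), field maple (1), hornbeam (1)
Species richness = number of distinct species = 11

11


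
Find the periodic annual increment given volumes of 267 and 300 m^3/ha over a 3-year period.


PAI = (V2 - V1) / period = (300 - 267) / 3 = 33 / 3 = 11.00 m^3/ha/yr

11.00 m^3/ha/yr


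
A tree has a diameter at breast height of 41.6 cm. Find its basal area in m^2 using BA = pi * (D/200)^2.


D/200 = 41.6/200 = 0.208 m
(D/200)^2 = 0.208^2 = 0.043264
BA = 3.141593 * 0.043264 = 0.135918 ≈ 0.1359 m^2

0.1359 m^2


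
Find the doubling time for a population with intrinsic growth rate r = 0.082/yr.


td = ln(2) / 0.082 = 0.693147 / 0.082 = 8.45301 ≈ 8.5 years

8.5 years


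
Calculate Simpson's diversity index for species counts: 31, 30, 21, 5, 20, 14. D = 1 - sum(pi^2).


Total N = 31 + 30 + 21 + 5 + 20 + 14 = 121
Per-species terms:
  p = 31/121 = 0.256198; p^2 = 0.256198^2 = 0.065637
  p = 30/121 = 0.247934; p^2 = 0.247934^2 = 0.061471
  p = 21/121 = 0.173554; p^2 = 0.173554^2 = 0.030121
  p = 5/121 = 0.041322; p^2 = 0.041322^2 = 0.001708
  p = 20/121 = 0.165289; p^2 = 0.165289^2 = 0.027320
  p = 14/121 = 0.115702; p^2 = 0.115702^2 = 0.013387
sum(p^2) = 0.065637 + 0.061471 + 0.030121 + 0.001708 + 0.027320 + 0.013387 = 0.199644
D = 1 - 0.199644 = 0.800356 ≈ 0.8004

0.8004


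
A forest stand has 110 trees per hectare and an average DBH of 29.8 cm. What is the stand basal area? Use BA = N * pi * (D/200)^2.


(D/200)^2 = (29.8/200)^2 = 0.149^2 = 0.022201
Individual BA = 3.141593 * 0.022201 = 0.0697465 m^2
Stand BA = 110 * 0.0697465 = 7.67212 ≈ 7.67 m^2/ha

7.67 m^2/ha


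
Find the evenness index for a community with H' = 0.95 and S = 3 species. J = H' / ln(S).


ln(3) = 1.09861
J = H' / ln(S) = 0.95 / 1.09861 = 0.864729 ≈ 0.8647

0.8647


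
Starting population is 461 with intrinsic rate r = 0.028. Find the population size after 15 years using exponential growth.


r*t = 0.028 * 15 = 0.42
exp(0.42) = 1.52196
N = 461 * 1.52196 = 701.624 ≈ 702

702


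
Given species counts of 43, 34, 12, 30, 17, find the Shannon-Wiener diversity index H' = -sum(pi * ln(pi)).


Total N = 43 + 34 + 12 + 30 + 17 = 136
Per-species terms:
  p = 43/136 = 0.316176; ln(p) = -1.151456; p*ln(p) = 0.316176 * (-1.151456) = -0.364063
  p = 34/136 = 0.250000; ln(p) = -1.386294; p*ln(p) = 0.250000 * (-1.386294) = -0.346574
  p = 12/136 = 0.088235; ln(p) = -2.427752; p*ln(p) = 0.088235 * (-2.427752) = -0.214213
  p = 30/136 = 0.220588; ln(p) = -1.511459; p*ln(p) = 0.220588 * (-1.511459) = -0.333410
  p = 17/136 = 0.125000; ln(p) = -2.079442; p*ln(p) = 0.125000 * (-2.079442) = -0.259930
sum(p*ln(p)) = (-0.364063) + (-0.346574) + (-0.214213) + (-0.333410) + (-0.259930) = -1.518190
H' = -(-1.518190) = 1.518190 ≈ 1.5182

1.5182


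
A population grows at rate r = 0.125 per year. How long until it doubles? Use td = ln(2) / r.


td = ln(2) / 0.125 = 0.693147 / 0.125 = 5.54518 ≈ 5.5 years

5.5 years


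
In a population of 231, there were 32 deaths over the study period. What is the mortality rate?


Mortality rate = 32 / 231 = 0.138528 ≈ 0.1385

0.1385


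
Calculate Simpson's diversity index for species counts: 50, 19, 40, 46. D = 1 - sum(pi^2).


Total N = 50 + 19 + 40 + 46 = 155
Per-species terms:
  p = 50/155 = 0.322581; p^2 = 0.322581^2 = 0.104059
  p = 19/155 = 0.122581; p^2 = 0.122581^2 = 0.015026
  p = 40/155 = 0.258065; p^2 = 0.258065^2 = 0.066598
  p = 46/155 = 0.296774; p^2 = 0.296774^2 = 0.088075
sum(p^2) = 0.104059 + 0.015026 + 0.066598 + 0.088075 = 0.273758
D = 1 - 0.273758 = 0.726242 ≈ 0.7262

0.7262


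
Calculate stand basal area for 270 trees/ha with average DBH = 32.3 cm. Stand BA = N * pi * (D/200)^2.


(D/200)^2 = (32.3/200)^2 = 0.1615^2 = 0.02608225
Individual BA = 3.141593 * 0.02608225 = 0.0819398 m^2
Stand BA = 270 * 0.0819398 = 22.1237 ≈ 22.12 m^2/ha

22.12 m^2/ha


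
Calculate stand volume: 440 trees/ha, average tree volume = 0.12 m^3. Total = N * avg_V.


V_stand = 440 * 0.12 = 52.8 m^3/ha

52.8 m^3/ha


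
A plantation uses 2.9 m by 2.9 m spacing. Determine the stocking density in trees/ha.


N = 10000 / 2.9^2 = 10000 / 8.41 = 1189.06 ≈ 1189 trees/ha

1189 trees/ha


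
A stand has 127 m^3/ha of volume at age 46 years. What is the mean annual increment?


MAI = 127 / 46 = 2.7609 ≈ 2.76 m^3/ha/yr

2.76 m^3/ha/yr


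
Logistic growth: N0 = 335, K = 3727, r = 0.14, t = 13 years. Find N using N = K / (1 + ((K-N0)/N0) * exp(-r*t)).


(K - N0)/N0 = (3727 - 335)/335 = 3392/335 = 10.1254
r*t = 0.14 * 13 = 1.82; exp(-1.82) = 0.162026
10.1254 * 0.162026 = 1.64058
1 + 1.64058 = 2.64058
N = 3727 / 2.64058 = 1411.43 ≈ 1411

1411


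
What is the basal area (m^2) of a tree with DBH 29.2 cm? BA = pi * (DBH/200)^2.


D/200 = 29.2/200 = 0.146 m
(D/200)^2 = 0.146^2 = 0.021316
BA = 3.141593 * 0.021316 = 0.0669662 ≈ 0.0670 m^2

0.0670 m^2


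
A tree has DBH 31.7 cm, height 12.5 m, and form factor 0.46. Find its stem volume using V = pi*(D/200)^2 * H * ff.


(D/200)^2 = (31.7/200)^2 = 0.1585^2 = 0.02512225
BA = 3.141593 * 0.02512225 = 0.0789239 m^2
V = 0.0789239 * 12.5 * 0.46 = 0.453812 ≈ 0.454 m^3

0.454 m^3


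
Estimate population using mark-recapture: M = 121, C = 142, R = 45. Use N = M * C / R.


N = M * C / R = 121 * 142 / 45 = 17182 / 45 = 381.82 ≈ 382

382 individuals


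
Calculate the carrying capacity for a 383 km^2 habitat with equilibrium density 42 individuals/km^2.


K = 42 * 383 = 16086 individuals

16086 individuals


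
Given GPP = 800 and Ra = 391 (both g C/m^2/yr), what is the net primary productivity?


NPP = GPP - Ra = 800 - 391 = 409 g C/m^2/yr

409 g C/m^2/yr


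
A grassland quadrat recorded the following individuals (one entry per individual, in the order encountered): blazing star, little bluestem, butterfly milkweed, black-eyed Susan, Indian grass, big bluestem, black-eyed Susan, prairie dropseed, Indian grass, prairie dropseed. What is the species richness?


Total individuals logged = 10
Distinct species (count of individuals): blazing star (1), little bluestem (1), butterfly milkweed (1), black-eyed Susan (2), Indian grass (2), big bluestem (1), prairie dropseed (2)
Species richness = number of distinct species = 7

7


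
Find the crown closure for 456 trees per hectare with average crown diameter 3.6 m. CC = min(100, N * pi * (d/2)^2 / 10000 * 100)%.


(d/2)^2 = (3.6/2)^2 = 1.8^2 = 3.24
Crown area = 3.141593 * 3.24 = 10.1788 m^2
N * area / 10000 * 100 = 456 * 10.1788 / 10000 * 100 = 46.4153
CC = min(100, 46.4153) = 46.4153 ≈ 46.4%

46.4%


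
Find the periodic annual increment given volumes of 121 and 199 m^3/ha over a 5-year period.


PAI = (V2 - V1) / period = (199 - 121) / 5 = 78 / 5 = 15.60 m^3/ha/yr

15.60 m^3/ha/yr


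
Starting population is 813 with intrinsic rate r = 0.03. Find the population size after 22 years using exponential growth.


r*t = 0.03 * 22 = 0.66
exp(0.66) = 1.93479
N = 813 * 1.93479 = 1572.98 ≈ 1573

1573


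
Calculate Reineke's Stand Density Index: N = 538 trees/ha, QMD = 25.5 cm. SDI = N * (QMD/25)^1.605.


QMD/25 = 25.5/25 = 1.02
(1.02)^1.605 = exp(1.605 * ln(1.02)) = exp(1.605 * 0.0198026) = exp(0.0317832) = 1.03229
SDI = 538 * 1.03229 = 555.372 ≈ 555

555


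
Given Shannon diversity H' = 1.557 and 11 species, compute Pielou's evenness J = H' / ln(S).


ln(11) = 2.39790
J = H' / ln(S) = 1.557 / 2.39790 = 0.649318 ≈ 0.6493

0.6493


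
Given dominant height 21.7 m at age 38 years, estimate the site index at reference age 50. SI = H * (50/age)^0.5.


50/38 = 1.31579
(1.31579)^0.5 = 1.14708
SI = 21.7 * 1.14708 = 24.8916 ≈ 24.9 m

24.9 m


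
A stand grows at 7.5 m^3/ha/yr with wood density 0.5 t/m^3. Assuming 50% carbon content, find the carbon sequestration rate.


C = 7.5 * 0.5 * 0.5 = 1.875 ≈ 1.88 t C/ha/yr

1.88 t C/ha/yr
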